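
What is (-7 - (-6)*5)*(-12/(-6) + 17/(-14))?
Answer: 253/14 ≈ 18.071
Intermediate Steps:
(-7 - (-6)*5)*(-12/(-6) + 17/(-14)) = (-7 - 6*(-5))*(-12*(-⅙) + 17*(-1/14)) = (-7 + 30)*(2 - 17/14) = 23*(11/14) = 253/14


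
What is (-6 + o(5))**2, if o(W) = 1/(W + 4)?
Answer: 2809/81 ≈ 34.679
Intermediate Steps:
o(W) = 1/(4 + W)
(-6 + o(5))**2 = (-6 + 1/(4 + 5))**2 = (-6 + 1/9)**2 = (-53/9)**2 = 2809/81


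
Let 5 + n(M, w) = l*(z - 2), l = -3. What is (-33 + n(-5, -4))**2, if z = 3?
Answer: 1681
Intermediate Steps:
n(M, w) = -8 (n(M, w) = -5 - 3*(3 - 2) = -5 - 3*1 = -5 - 3 = -8)
(-33 + n(-5, -4))**2 = (-33 - 8)**2 = (-41)**2 = 1681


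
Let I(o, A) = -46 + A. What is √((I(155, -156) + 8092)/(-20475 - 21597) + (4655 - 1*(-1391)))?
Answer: √74315344461/3506 ≈ 77.755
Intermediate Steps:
√((I(155, -156) + 8092)/(-20475 - 21597) + (4655 - 1*(-1391))) = √(((-46 - 156) + 8092)/(-20475 - 21597) + (4655 - 1*(-1391))) = √((-202 + 8092)/(-42072) + (4655 + 1391)) = √(7890*(-1/42072) + 6046) = √(-1315/7012 + 6046) = √(42393237/7012) = √74315344461/3506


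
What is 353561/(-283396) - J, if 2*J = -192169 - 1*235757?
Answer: 60635904787/283396 ≈ 2.1396e+5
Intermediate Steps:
J = -213963 (J = (-192169 - 1*235757)/2 = (-192169 - 235757)/2 = (½)*(-427926) = -213963)
353561/(-283396) - J = 353561/(-283396) - 1*(-213963) = 353561*(-1/283396) + 213963 = -353561/283396 + 213963 = 60635904787/283396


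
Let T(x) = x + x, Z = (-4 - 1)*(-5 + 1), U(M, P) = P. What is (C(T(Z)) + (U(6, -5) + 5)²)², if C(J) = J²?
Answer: 2560000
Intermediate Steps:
Z = 20 (Z = -5*(-4) = 20)
T(x) = 2*x
(C(T(Z)) + (U(6, -5) + 5)²)² = ((2*20)² + (-5 + 5)²)² = (40² + 0²)² = (1600 + 0)² = 1600² = 2560000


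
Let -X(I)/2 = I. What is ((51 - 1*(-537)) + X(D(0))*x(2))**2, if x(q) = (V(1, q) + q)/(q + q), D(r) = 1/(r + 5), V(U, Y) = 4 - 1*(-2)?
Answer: 8620096/25 ≈ 3.4480e+5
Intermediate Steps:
V(U, Y) = 6 (V(U, Y) = 4 + 2 = 6)
D(r) = 1/(5 + r)
X(I) = -2*I
x(q) = (6 + q)/(2*q) (x(q) = (6 + q)/(q + q) = (6 + q)/((2*q)) = (6 + q)*(1/(2*q)) = (6 + q)/(2*q))
((51 - 1*(-537)) + X(D(0))*x(2))**2 = ((51 - 1*(-537)) + (-2/(5 + 0))*((1/2)*(6 + 2)/2))**2 = ((51 + 537) + (-2/5)*((1/2)*(1/2)*8))**2 = (588 - 2*1/5*2)**2 = (588 - 2/5*2)**2 = (588 - 4/5)**2 = (2936/5)**2 = 8620096/25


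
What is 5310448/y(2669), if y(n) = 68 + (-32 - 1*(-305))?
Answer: 482768/31 ≈ 15573.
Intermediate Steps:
y(n) = 341 (y(n) = 68 + (-32 + 305) = 68 + 273 = 341)
5310448/y(2669) = 5310448/341 = 5310448*(1/341) = 482768/31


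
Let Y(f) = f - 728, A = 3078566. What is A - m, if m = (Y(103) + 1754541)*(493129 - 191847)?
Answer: -528420241746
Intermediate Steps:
Y(f) = -728 + f
m = 528423320312 (m = ((-728 + 103) + 1754541)*(493129 - 191847) = (-625 + 1754541)*301282 = 1753916*301282 = 528423320312)
A - m = 3078566 - 1*528423320312 = 3078566 - 528423320312 = -528420241746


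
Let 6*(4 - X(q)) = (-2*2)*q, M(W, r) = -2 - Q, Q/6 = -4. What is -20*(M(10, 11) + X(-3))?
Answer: -480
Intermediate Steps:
Q = -24 (Q = 6*(-4) = -24)
M(W, r) = 22 (M(W, r) = -2 - 1*(-24) = -2 + 24 = 22)
X(q) = 4 + 2*q/3 (X(q) = 4 - (-2*2)*q/6 = 4 - (-2)*q/3 = 4 + 2*q/3)
-20*(M(10, 11) + X(-3)) = -20*(22 + (4 + (⅔)*(-3))) = -20*(22 + (4 - 2)) = -20*(22 + 2) = -20*24 = -480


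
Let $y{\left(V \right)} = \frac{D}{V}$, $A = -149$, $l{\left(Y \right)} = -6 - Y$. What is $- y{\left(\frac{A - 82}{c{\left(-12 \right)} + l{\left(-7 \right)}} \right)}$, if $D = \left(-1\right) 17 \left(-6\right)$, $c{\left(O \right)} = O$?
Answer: $- \frac{34}{7} \approx -4.8571$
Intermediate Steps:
$D = 102$ ($D = \left(-17\right) \left(-6\right) = 102$)
$y{\left(V \right)} = \frac{102}{V}$
$- y{\left(\frac{A - 82}{c{\left(-12 \right)} + l{\left(-7 \right)}} \right)} = - \frac{102}{\left(-149 - 82\right) \frac{1}{-12 - -1}} = - \frac{102}{\left(-231\right) \frac{1}{-12 + \left(-6 + 7\right)}} = - \frac{102}{\left(-231\right) \frac{1}{-12 + 1}} = - \frac{102}{\left(-231\right) \frac{1}{-11}} = - \frac{102}{\left(-231\right) \left(- \frac{1}{11}\right)} = - \frac{102}{21} = \left(-1\right) \frac{34}{7} = - \frac{34}{7}$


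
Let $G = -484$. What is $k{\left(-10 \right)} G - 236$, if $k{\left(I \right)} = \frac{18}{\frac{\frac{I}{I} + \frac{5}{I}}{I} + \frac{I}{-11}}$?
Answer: $- \frac{217916}{21} \approx -10377.0$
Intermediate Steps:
$k{\left(I \right)} = \frac{18}{- \frac{I}{11} + \frac{1 + \frac{5}{I}}{I}}$ ($k{\left(I \right)} = \frac{18}{\frac{1 + \frac{5}{I}}{I} + I \left(- \frac{1}{11}\right)} = \frac{18}{\frac{1 + \frac{5}{I}}{I} - \frac{I}{11}} = \frac{18}{- \frac{I}{11} + \frac{1 + \frac{5}{I}}{I}}$)
$k{\left(-10 \right)} G - 236 = \frac{198 \left(-10\right)^{2}}{55 - \left(-10\right)^{3} + 11 \left(-10\right)} \left(-484\right) - 236 = 198 \cdot 100 \frac{1}{55 - -1000 - 110} \left(-484\right) - 236 = 198 \cdot 100 \frac{1}{55 + 1000 - 110} \left(-484\right) - 236 = 198 \cdot 100 \cdot \frac{1}{945} \left(-484\right) - 236 = \frac{440}{21} \left(-484\right) - 236 = - \frac{212960}{21} - 236 = - \frac{217916}{21}$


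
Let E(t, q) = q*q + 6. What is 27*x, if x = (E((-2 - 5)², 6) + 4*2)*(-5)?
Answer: -6750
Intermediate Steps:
E(t, q) = 6 + q² (E(t, q) = q² + 6 = 6 + q²)
x = -250 (x = ((6 + 6²) + 4*2)*(-5) = ((6 + 36) + 8)*(-5) = (42 + 8)*(-5) = 50*(-5) = -250)
27*x = 27*(-250) = -6750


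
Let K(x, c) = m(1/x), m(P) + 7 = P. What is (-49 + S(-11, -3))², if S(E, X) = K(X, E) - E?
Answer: 18496/9 ≈ 2055.1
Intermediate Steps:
m(P) = -7 + P
K(x, c) = -7 + 1/x
S(E, X) = -7 + 1/X - E (S(E, X) = (-7 + 1/X) - E = -7 + 1/X - E)
(-49 + S(-11, -3))² = (-49 + (-7 + 1/(-3) - 1*(-11)))² = (-49 + (-7 - ⅓ + 11))² = (-49 + 11/3)² = (-136/3)² = 18496/9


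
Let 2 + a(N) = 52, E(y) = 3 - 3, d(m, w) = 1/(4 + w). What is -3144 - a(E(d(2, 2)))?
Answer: -3194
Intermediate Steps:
E(y) = 0
a(N) = 50 (a(N) = -2 + 52 = 50)
-3144 - a(E(d(2, 2))) = -3144 - 1*50 = -3144 - 50 = -3194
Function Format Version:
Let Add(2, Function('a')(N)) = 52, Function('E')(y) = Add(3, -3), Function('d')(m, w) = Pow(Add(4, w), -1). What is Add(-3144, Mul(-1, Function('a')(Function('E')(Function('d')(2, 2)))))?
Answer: -3194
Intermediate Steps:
Function('E')(y) = 0
Function('a')(N) = 50 (Function('a')(N) = Add(-2, 52) = 50)
Add(-3144, Mul(-1, Function('a')(Function('E')(Function('d')(2, 2))))) = Add(-3144, Mul(-1, 50)) = Add(-3144, -50) = -3194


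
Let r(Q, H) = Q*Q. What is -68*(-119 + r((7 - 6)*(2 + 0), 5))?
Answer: 7820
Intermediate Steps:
r(Q, H) = Q²
-68*(-119 + r((7 - 6)*(2 + 0), 5)) = -68*(-119 + ((7 - 6)*(2 + 0))²) = -68*(-119 + (1*2)²) = -68*(-119 + 2²) = -68*(-119 + 4) = -68*(-115) = 7820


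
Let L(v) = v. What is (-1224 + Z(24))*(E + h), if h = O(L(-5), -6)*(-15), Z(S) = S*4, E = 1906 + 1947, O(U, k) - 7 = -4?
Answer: -4295424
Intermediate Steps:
O(U, k) = 3 (O(U, k) = 7 - 4 = 3)
E = 3853
Z(S) = 4*S
h = -45 (h = 3*(-15) = -45)
(-1224 + Z(24))*(E + h) = (-1224 + 4*24)*(3853 - 45) = (-1224 + 96)*3808 = -1128*3808 = -4295424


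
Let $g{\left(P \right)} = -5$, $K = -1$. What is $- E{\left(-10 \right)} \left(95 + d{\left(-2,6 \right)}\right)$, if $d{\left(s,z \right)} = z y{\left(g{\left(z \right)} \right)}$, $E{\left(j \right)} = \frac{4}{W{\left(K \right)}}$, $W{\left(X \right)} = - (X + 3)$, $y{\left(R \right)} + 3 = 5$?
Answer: $214$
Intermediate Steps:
$y{\left(R \right)} = 2$ ($y{\left(R \right)} = -3 + 5 = 2$)
$W{\left(X \right)} = -3 - X$ ($W{\left(X \right)} = - (3 + X) = -3 - X$)
$E{\left(j \right)} = -2$ ($E{\left(j \right)} = \frac{4}{-3 - -1} = \frac{4}{-3 + 1} = \frac{4}{-2} = 4 \left(- \frac{1}{2}\right) = -2$)
$d{\left(s,z \right)} = 2 z$ ($d{\left(s,z \right)} = z 2 = 2 z$)
$- E{\left(-10 \right)} \left(95 + d{\left(-2,6 \right)}\right) = - \left(-2\right) \left(95 + 2 \cdot 6\right) = - \left(-2\right) \left(95 + 12\right) = - \left(-2\right) 107 = \left(-1\right) \left(-214\right) = 214$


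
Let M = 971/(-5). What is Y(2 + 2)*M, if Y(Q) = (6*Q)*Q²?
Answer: -372864/5 ≈ -74573.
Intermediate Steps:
Y(Q) = 6*Q³
M = -971/5 (M = 971*(-⅕) = -971/5 ≈ -194.20)
Y(2 + 2)*M = (6*(2 + 2)³)*(-971/5) = (6*4³)*(-971/5) = (6*64)*(-971/5) = 384*(-971/5) = -372864/5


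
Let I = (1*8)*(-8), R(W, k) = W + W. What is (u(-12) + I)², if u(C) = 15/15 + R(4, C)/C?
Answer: 36481/9 ≈ 4053.4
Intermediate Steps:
R(W, k) = 2*W
I = -64 (I = 8*(-8) = -64)
u(C) = 1 + 8/C (u(C) = 15/15 + (2*4)/C = 15*(1/15) + 8/C = 1 + 8/C)
(u(-12) + I)² = ((8 - 12)/(-12) - 64)² = (-1/12*(-4) - 64)² = (⅓ - 64)² = (-191/3)² = 36481/9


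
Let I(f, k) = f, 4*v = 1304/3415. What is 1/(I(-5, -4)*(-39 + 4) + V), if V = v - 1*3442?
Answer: -3415/11156479 ≈ -0.00030610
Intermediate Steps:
v = 326/3415 (v = (1304/3415)/4 = (1304*(1/3415))/4 = (¼)*(1304/3415) = 326/3415 ≈ 0.095461)
V = -11754104/3415 (V = 326/3415 - 1*3442 = 326/3415 - 3442 = -11754104/3415 ≈ -3441.9)
1/(I(-5, -4)*(-39 + 4) + V) = 1/(-5*(-39 + 4) - 11754104/3415) = 1/(-5*(-35) - 11754104/3415) = 1/(175 - 11754104/3415) = 1/(-11156479/3415) = -3415/11156479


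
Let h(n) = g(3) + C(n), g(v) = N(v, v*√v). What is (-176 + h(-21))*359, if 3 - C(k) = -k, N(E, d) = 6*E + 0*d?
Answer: -63184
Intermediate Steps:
N(E, d) = 6*E (N(E, d) = 6*E + 0 = 6*E)
C(k) = 3 + k (C(k) = 3 - (-1)*k = 3 + k)
g(v) = 6*v
h(n) = 21 + n (h(n) = 6*3 + (3 + n) = 18 + (3 + n) = 21 + n)
(-176 + h(-21))*359 = (-176 + (21 - 21))*359 = (-176 + 0)*359 = -176*359 = -63184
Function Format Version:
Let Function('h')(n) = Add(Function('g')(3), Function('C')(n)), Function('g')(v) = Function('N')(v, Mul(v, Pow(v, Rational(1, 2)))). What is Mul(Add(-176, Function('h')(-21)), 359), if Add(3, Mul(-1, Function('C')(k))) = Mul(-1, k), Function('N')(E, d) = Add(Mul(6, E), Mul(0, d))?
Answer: -63184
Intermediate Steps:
Function('N')(E, d) = Mul(6, E) (Function('N')(E, d) = Add(Mul(6, E), 0) = Mul(6, E))
Function('C')(k) = Add(3, k) (Function('C')(k) = Add(3, Mul(-1, Mul(-1, k))) = Add(3, k))
Function('g')(v) = Mul(6, v)
Function('h')(n) = Add(21, n) (Function('h')(n) = Add(Mul(6, 3), Add(3, n)) = Add(18, Add(3, n)) = Add(21, n))
Mul(Add(-176, Function('h')(-21)), 359) = Mul(Add(-176, Add(21, -21)), 359) = Mul(Add(-176, 0), 359) = Mul(-176, 359) = -63184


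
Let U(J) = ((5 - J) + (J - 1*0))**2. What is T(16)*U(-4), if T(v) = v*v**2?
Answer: 102400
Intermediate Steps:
T(v) = v**3
U(J) = 25 (U(J) = ((5 - J) + (J + 0))**2 = ((5 - J) + J)**2 = 5**2 = 25)
T(16)*U(-4) = 16**3*25 = 4096*25 = 102400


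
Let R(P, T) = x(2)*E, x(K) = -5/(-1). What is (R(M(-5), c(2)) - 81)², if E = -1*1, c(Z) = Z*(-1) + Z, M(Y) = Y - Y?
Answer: 7396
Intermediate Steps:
M(Y) = 0
x(K) = 5 (x(K) = -5*(-1) = 5)
c(Z) = 0 (c(Z) = -Z + Z = 0)
E = -1
R(P, T) = -5 (R(P, T) = 5*(-1) = -5)
(R(M(-5), c(2)) - 81)² = (-5 - 81)² = (-86)² = 7396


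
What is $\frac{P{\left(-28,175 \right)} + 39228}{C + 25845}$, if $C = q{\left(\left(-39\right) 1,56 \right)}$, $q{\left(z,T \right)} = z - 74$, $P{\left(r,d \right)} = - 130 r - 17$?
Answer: $\frac{42851}{25732} \approx 1.6653$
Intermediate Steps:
$P{\left(r,d \right)} = -17 - 130 r$
$q{\left(z,T \right)} = -74 + z$
$C = -113$ ($C = -74 - 39 = -113$)
$\frac{P{\left(-28,175 \right)} + 39228}{C + 25845} = \frac{\left(-17 - -3640\right) + 39228}{-113 + 25845} = \frac{\left(-17 + 3640\right) + 39228}{25732} = \left(3623 + 39228\right) \frac{1}{25732} = 42851 \cdot \frac{1}{25732} = \frac{42851}{25732}$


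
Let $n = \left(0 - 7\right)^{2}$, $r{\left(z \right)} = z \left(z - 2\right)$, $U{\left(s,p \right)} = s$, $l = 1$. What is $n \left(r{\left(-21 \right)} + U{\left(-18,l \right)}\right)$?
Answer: $22785$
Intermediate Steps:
$r{\left(z \right)} = z \left(-2 + z\right)$
$n = 49$ ($n = \left(-7\right)^{2} = 49$)
$n \left(r{\left(-21 \right)} + U{\left(-18,l \right)}\right) = 49 \left(- 21 \left(-2 - 21\right) - 18\right) = 49 \left(\left(-21\right) \left(-23\right) - 18\right) = 49 \left(483 - 18\right) = 49 \cdot 465 = 22785$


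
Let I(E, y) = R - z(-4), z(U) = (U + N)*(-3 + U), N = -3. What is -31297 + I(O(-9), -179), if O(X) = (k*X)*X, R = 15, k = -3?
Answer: -31331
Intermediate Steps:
z(U) = (-3 + U)² (z(U) = (U - 3)*(-3 + U) = (-3 + U)*(-3 + U) = (-3 + U)²)
O(X) = -3*X² (O(X) = (-3*X)*X = -3*X²)
I(E, y) = -34 (I(E, y) = 15 - (9 + (-4)² - 6*(-4)) = 15 - (9 + 16 + 24) = 15 - 1*49 = 15 - 49 = -34)
-31297 + I(O(-9), -179) = -31297 - 34 = -31331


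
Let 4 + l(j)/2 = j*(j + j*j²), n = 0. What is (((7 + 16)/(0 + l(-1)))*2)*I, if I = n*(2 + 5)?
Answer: 0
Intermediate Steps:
l(j) = -8 + 2*j*(j + j³) (l(j) = -8 + 2*(j*(j + j*j²)) = -8 + 2*(j*(j + j³)) = -8 + 2*j*(j + j³))
I = 0 (I = 0*(2 + 5) = 0*7 = 0)
(((7 + 16)/(0 + l(-1)))*2)*I = (((7 + 16)/(0 + (-8 + 2*(-1)² + 2*(-1)⁴)))*2)*0 = ((23/(0 + (-8 + 2*1 + 2*1)))*2)*0 = ((23/(0 + (-8 + 2 + 2)))*2)*0 = ((23/(0 - 4))*2)*0 = ((23/(-4))*2)*0 = ((23*(-¼))*2)*0 = -23/4*2*0 = -23/2*0 = 0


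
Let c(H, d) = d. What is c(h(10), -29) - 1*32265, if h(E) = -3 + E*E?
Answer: -32294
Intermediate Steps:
h(E) = -3 + E**2
c(h(10), -29) - 1*32265 = -29 - 1*32265 = -29 - 32265 = -32294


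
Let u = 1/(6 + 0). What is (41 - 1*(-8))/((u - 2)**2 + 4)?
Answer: 1764/265 ≈ 6.6566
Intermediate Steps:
u = 1/6 ≈ 0.16667
(41 - 1*(-8))/((u - 2)**2 + 4) = (41 - 1*(-8))/((1/6 - 2)**2 + 4) = (41 + 8)/((-11/6)**2 + 4) = 49/(121/36 + 4) = 49/(265/36) = 49*(36/265) = 1764/265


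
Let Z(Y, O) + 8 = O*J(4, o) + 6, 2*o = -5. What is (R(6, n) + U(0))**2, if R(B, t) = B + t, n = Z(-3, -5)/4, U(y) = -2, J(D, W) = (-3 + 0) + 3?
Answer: 49/4 ≈ 12.250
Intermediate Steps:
o = -5/2 (o = (1/2)*(-5) = -5/2 ≈ -2.5000)
J(D, W) = 0 (J(D, W) = -3 + 3 = 0)
Z(Y, O) = -2 (Z(Y, O) = -8 + (O*0 + 6) = -8 + (0 + 6) = -8 + 6 = -2)
n = -1/2 (n = -2/4 = -2*1/4 = -1/2 ≈ -0.50000)
(R(6, n) + U(0))**2 = ((6 - 1/2) - 2)**2 = (11/2 - 2)**2 = (7/2)**2 = 49/4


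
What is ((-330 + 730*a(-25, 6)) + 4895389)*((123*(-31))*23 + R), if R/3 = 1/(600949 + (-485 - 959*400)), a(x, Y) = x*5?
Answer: -30454156973249599/72288 ≈ -4.2129e+11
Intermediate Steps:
a(x, Y) = 5*x
R = 1/72288 (R = 3/(600949 + (-485 - 959*400)) = 3/(600949 + (-485 - 383600)) = 3/(600949 - 384085) = 3/216864 = 3*(1/216864) = 1/72288 ≈ 1.3834e-5)
((-330 + 730*a(-25, 6)) + 4895389)*((123*(-31))*23 + R) = ((-330 + 730*(5*(-25))) + 4895389)*((123*(-31))*23 + 1/72288) = ((-330 + 730*(-125)) + 4895389)*(-3813*23 + 1/72288) = ((-330 - 91250) + 4895389)*(-87699 + 1/72288) = (-91580 + 4895389)*(-6339585311/72288) = 4803809*(-6339585311/72288) = -30454156973249599/72288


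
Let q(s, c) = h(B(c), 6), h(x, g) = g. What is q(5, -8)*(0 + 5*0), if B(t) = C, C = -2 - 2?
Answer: 0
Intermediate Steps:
C = -4
B(t) = -4
q(s, c) = 6
q(5, -8)*(0 + 5*0) = 6*(0 + 5*0) = 6*(0 + 0) = 6*0 = 0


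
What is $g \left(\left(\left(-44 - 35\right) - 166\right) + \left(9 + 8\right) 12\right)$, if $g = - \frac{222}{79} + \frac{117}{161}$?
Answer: $\frac{1086459}{12719} \approx 85.42$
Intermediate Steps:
$g = - \frac{26499}{12719}$ ($g = \left(-222\right) \frac{1}{79} + 117 \cdot \frac{1}{161} = - \frac{222}{79} + \frac{117}{161} = - \frac{26499}{12719} \approx -2.0834$)
$g \left(\left(\left(-44 - 35\right) - 166\right) + \left(9 + 8\right) 12\right) = - \frac{26499 \left(\left(\left(-44 - 35\right) - 166\right) + \left(9 + 8\right) 12\right)}{12719} = - \frac{26499 \left(\left(-79 - 166\right) + 17 \cdot 12\right)}{12719} = - \frac{26499 \left(-245 + 204\right)}{12719} = \left(- \frac{26499}{12719}\right) \left(-41\right) = \frac{1086459}{12719}$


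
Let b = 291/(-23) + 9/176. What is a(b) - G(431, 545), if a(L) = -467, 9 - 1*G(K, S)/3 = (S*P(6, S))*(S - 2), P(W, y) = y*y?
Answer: 263700279631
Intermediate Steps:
P(W, y) = y**2
G(K, S) = 27 - 3*S**3*(-2 + S) (G(K, S) = 27 - 3*S*S**2*(S - 2) = 27 - 3*S**3*(-2 + S))
b = -51009/4048 (b = 291*(-1/23) + 9*(1/176) = -291/23 + 9/176 = -51009/4048 ≈ -12.601)
a(b) - G(431, 545) = -467 - (27 - 3*545**4 + 6*545**3) = -467 - (27 - 3*88223850625 + 6*161878625) = -467 - (27 - 264671551875 + 971271750) = -467 - 1*(-263700280098) = -467 + 263700280098 = 263700279631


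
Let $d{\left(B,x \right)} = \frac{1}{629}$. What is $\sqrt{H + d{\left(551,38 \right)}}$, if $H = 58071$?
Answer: $\frac{2 \sqrt{5743817285}}{629} \approx 240.98$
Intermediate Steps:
$d{\left(B,x \right)} = \frac{1}{629}$
$\sqrt{H + d{\left(551,38 \right)}} = \sqrt{58071 + \frac{1}{629}} = \sqrt{\frac{36526660}{629}} = \frac{2 \sqrt{5743817285}}{629}$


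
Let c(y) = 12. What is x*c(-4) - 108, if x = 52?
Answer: 516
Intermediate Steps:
x*c(-4) - 108 = 52*12 - 108 = 624 - 108 = 516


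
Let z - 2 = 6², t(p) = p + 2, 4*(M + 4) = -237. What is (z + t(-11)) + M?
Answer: -137/4 ≈ -34.250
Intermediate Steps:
M = -253/4 (M = -4 + (¼)*(-237) = -4 - 237/4 = -253/4 ≈ -63.250)
t(p) = 2 + p
z = 38 (z = 2 + 6² = 2 + 36 = 38)
(z + t(-11)) + M = (38 + (2 - 11)) - 253/4 = (38 - 9) - 253/4 = 29 - 253/4 = -137/4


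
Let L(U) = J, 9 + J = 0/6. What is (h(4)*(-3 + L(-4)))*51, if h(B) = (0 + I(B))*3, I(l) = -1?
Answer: 1836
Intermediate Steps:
J = -9 (J = -9 + 0/6 = -9 + 0*(⅙) = -9 + 0 = -9)
L(U) = -9
h(B) = -3 (h(B) = (0 - 1)*3 = -1*3 = -3)
(h(4)*(-3 + L(-4)))*51 = -3*(-3 - 9)*51 = -3*(-12)*51 = 36*51 = 1836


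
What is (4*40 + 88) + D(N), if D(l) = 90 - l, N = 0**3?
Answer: 338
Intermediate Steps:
N = 0
(4*40 + 88) + D(N) = (4*40 + 88) + (90 - 1*0) = (160 + 88) + (90 + 0) = 248 + 90 = 338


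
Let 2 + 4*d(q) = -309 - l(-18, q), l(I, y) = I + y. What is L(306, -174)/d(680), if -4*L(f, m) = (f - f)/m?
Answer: 0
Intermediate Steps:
L(f, m) = 0 (L(f, m) = -(f - f)/(4*m) = -0/m = -¼*0 = 0)
d(q) = -293/4 - q/4 (d(q) = -½ + (-309 - (-18 + q))/4 = -½ + (-309 + (18 - q))/4 = -½ + (-291 - q)/4 = -½ + (-291/4 - q/4) = -293/4 - q/4)
L(306, -174)/d(680) = 0/(-293/4 - ¼*680) = 0/(-293/4 - 170) = 0/(-973/4) = 0*(-4/973) = 0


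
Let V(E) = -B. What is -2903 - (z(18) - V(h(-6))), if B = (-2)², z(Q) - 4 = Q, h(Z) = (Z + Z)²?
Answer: -2929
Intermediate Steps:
h(Z) = 4*Z² (h(Z) = (2*Z)² = 4*Z²)
z(Q) = 4 + Q
B = 4
V(E) = -4 (V(E) = -1*4 = -4)
-2903 - (z(18) - V(h(-6))) = -2903 - ((4 + 18) - 1*(-4)) = -2903 - (22 + 4) = -2903 - 1*26 = -2903 - 26 = -2929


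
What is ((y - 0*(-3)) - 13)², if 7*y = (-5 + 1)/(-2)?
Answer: 7921/49 ≈ 161.65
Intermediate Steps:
y = 2/7 (y = ((-5 + 1)/(-2))/7 = (-4*(-½))/7 = (⅐)*2 = 2/7 ≈ 0.28571)
((y - 0*(-3)) - 13)² = ((2/7 - 0*(-3)) - 13)² = ((2/7 - 1*0) - 13)² = ((2/7 + 0) - 13)² = (2/7 - 13)² = (-89/7)² = 7921/49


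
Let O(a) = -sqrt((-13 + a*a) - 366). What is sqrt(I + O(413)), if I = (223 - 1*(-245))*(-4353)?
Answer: sqrt(-2037204 - 3*sqrt(18910)) ≈ 1427.5*I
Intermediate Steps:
I = -2037204 (I = (223 + 245)*(-4353) = 468*(-4353) = -2037204)
O(a) = -sqrt(-379 + a**2) (O(a) = -sqrt((-13 + a**2) - 366) = -sqrt(-379 + a**2))
sqrt(I + O(413)) = sqrt(-2037204 - sqrt(-379 + 413**2)) = sqrt(-2037204 - sqrt(-379 + 170569)) = sqrt(-2037204 - sqrt(170190)) = sqrt(-2037204 - 3*sqrt(18910))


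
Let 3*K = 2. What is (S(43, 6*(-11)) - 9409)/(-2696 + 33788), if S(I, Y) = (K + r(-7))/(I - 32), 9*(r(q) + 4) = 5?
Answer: -232879/769527 ≈ -0.30263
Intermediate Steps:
r(q) = -31/9 (r(q) = -4 + (⅑)*5 = -4 + 5/9 = -31/9)
K = ⅔ (K = (⅓)*2 = ⅔ ≈ 0.66667)
S(I, Y) = -25/(9*(-32 + I)) (S(I, Y) = (⅔ - 31/9)/(I - 32) = -25/(9*(-32 + I)))
(S(43, 6*(-11)) - 9409)/(-2696 + 33788) = (-25/(-288 + 9*43) - 9409)/(-2696 + 33788) = (-25/(-288 + 387) - 9409)/31092 = (-25/99 - 9409)*(1/31092) = -931516/99*1/31092 = -232879/769527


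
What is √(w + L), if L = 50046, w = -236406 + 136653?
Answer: 3*I*√5523 ≈ 222.95*I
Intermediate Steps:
w = -99753
√(w + L) = √(-99753 + 50046) = √(-49707) = 3*I*√5523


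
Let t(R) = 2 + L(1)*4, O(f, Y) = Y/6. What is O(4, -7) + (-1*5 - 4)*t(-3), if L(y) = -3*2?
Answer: 1181/6 ≈ 196.83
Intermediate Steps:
O(f, Y) = Y/6 (O(f, Y) = Y*(⅙) = Y/6)
L(y) = -6
t(R) = -22 (t(R) = 2 - 6*4 = 2 - 24 = -22)
O(4, -7) + (-1*5 - 4)*t(-3) = (⅙)*(-7) + (-1*5 - 4)*(-22) = -7/6 + (-5 - 4)*(-22) = -7/6 - 9*(-22) = -7/6 + 198 = 1181/6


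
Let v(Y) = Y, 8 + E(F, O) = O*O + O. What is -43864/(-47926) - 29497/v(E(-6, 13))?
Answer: -703020443/4169562 ≈ -168.61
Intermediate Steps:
E(F, O) = -8 + O + O² (E(F, O) = -8 + (O*O + O) = -8 + (O² + O) = -8 + (O + O²) = -8 + O + O²)
-43864/(-47926) - 29497/v(E(-6, 13)) = -43864/(-47926) - 29497/(-8 + 13 + 13²) = -43864*(-1/47926) - 29497/(-8 + 13 + 169) = 21932/23963 - 29497/174 = -703020443/4169562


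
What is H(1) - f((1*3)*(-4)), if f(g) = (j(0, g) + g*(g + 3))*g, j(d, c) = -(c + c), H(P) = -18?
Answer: 1566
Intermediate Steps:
j(d, c) = -2*c
f(g) = g*(-2*g + g*(3 + g)) (f(g) = (-2*g + g*(g + 3))*g = (-2*g + g*(3 + g))*g = g*(-2*g + g*(3 + g)))
H(1) - f((1*3)*(-4)) = -18 - ((1*3)*(-4))²*(1 + (1*3)*(-4)) = -18 - (3*(-4))²*(1 + 3*(-4)) = -18 - (-12)²*(1 - 12) = -18 - 144*(-11) = -18 - 1*(-1584) = -18 + 1584 = 1566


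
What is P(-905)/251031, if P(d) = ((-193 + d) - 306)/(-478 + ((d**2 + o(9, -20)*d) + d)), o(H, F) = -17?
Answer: -36/5361938483 ≈ -6.7140e-9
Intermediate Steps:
P(d) = (-499 + d)/(-478 + d**2 - 16*d) (P(d) = ((-193 + d) - 306)/(-478 + ((d**2 - 17*d) + d)) = (-499 + d)/(-478 + (d**2 - 16*d)) = (-499 + d)/(-478 + d**2 - 16*d))
P(-905)/251031 = ((-499 - 905)/(-478 + (-905)**2 - 16*(-905)))/251031 = (-1404/(-478 + 819025 + 14480))*(1/251031) = (-1404/833027)*(1/251031) = ((1/833027)*(-1404))*(1/251031) = -108/64079*1/251031 = -36/5361938483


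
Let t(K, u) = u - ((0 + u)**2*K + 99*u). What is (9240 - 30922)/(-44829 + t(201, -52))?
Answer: 21682/583237 ≈ 0.037175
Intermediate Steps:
t(K, u) = -98*u - K*u**2 (t(K, u) = u - (u**2*K + 99*u) = u - (K*u**2 + 99*u) = u - (99*u + K*u**2) = u + (-99*u - K*u**2) = -98*u - K*u**2)
(9240 - 30922)/(-44829 + t(201, -52)) = (9240 - 30922)/(-44829 - 1*(-52)*(98 + 201*(-52))) = -21682/(-44829 - 1*(-52)*(98 - 10452)) = -21682/(-44829 - 1*(-52)*(-10354)) = -21682/(-44829 - 538408) = -21682/(-583237) = -21682*(-1/583237) = 21682/583237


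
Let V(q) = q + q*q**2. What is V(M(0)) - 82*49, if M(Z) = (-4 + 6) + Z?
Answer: -4008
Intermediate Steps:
M(Z) = 2 + Z
V(q) = q + q**3
V(M(0)) - 82*49 = ((2 + 0) + (2 + 0)**3) - 82*49 = (2 + 2**3) - 4018 = (2 + 8) - 4018 = 10 - 4018 = -4008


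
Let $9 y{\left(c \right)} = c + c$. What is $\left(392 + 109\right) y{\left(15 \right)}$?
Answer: $1670$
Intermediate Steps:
$y{\left(c \right)} = \frac{2 c}{9}$ ($y{\left(c \right)} = \frac{c + c}{9} = \frac{2 c}{9}$)
$\left(392 + 109\right) y{\left(15 \right)} = \left(392 + 109\right) \frac{2}{9} \cdot 15 = 501 \cdot \frac{10}{3} = 1670$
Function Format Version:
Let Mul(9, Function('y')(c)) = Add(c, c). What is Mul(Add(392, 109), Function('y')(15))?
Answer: 1670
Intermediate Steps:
Function('y')(c) = Mul(Rational(2, 9), c) (Function('y')(c) = Mul(Rational(1, 9), Add(c, c)) = Mul(Rational(1, 9), Mul(2, c)) = Mul(Rational(2, 9), c))
Mul(Add(392, 109), Function('y')(15)) = Mul(Add(392, 109), Mul(Rational(2, 9), 15)) = Mul(501, Rational(10, 3)) = 1670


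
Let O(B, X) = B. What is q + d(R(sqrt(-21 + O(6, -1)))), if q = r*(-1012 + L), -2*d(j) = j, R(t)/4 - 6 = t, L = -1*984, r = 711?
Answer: -1419168 - 2*I*sqrt(15) ≈ -1.4192e+6 - 7.746*I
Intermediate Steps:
L = -984
R(t) = 24 + 4*t
d(j) = -j/2
q = -1419156 (q = 711*(-1012 - 984) = 711*(-1996) = -1419156)
q + d(R(sqrt(-21 + O(6, -1)))) = -1419156 - (24 + 4*sqrt(-21 + 6))/2 = -1419156 - (24 + 4*sqrt(-15))/2 = -1419156 - (24 + 4*(I*sqrt(15)))/2 = -1419156 - (24 + 4*I*sqrt(15))/2 = -1419156 + (-12 - 2*I*sqrt(15)) = -1419168 - 2*I*sqrt(15)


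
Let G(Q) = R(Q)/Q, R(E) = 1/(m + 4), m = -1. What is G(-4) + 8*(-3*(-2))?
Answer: 575/12 ≈ 47.917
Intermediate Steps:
R(E) = 1/3 (R(E) = 1/(-1 + 4) = 1/3)
G(Q) = 1/(3*Q)
G(-4) + 8*(-3*(-2)) = (1/3)/(-4) + 8*(-3*(-2)) = (1/3)*(-1/4) + 8*6 = -1/12 + 48 = 575/12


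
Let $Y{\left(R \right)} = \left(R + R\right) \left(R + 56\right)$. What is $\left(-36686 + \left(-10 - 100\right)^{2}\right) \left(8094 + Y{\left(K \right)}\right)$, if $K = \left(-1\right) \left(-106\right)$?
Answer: $-1043380668$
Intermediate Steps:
$K = 106$
$Y{\left(R \right)} = 2 R \left(56 + R\right)$
$\left(-36686 + \left(-10 - 100\right)^{2}\right) \left(8094 + Y{\left(K \right)}\right) = \left(-36686 + \left(-10 - 100\right)^{2}\right) \left(8094 + 2 \cdot 106 \left(56 + 106\right)\right) = \left(-36686 + \left(-110\right)^{2}\right) \left(8094 + 2 \cdot 106 \cdot 162\right) = \left(-36686 + 12100\right) \left(8094 + 34344\right) = \left(-24586\right) 42438 = -1043380668$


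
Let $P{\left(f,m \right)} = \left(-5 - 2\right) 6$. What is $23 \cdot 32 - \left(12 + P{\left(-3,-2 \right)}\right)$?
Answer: $766$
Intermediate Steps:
$P{\left(f,m \right)} = -42$ ($P{\left(f,m \right)} = \left(-7\right) 6 = -42$)
$23 \cdot 32 - \left(12 + P{\left(-3,-2 \right)}\right) = 23 \cdot 32 - -30 = 736 + \left(-12 + 42\right) = 736 + 30 = 766$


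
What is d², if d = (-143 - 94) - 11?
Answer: 61504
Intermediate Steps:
d = -248 (d = -237 - 11 = -248)
d² = (-248)² = 61504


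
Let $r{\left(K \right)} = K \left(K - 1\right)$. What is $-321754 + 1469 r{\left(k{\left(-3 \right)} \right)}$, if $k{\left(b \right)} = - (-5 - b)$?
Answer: $-318816$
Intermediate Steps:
$k{\left(b \right)} = 5 + b$
$r{\left(K \right)} = K \left(-1 + K\right)$
$-321754 + 1469 r{\left(k{\left(-3 \right)} \right)} = -321754 + 1469 \left(5 - 3\right) \left(-1 + \left(5 - 3\right)\right) = -321754 + 1469 \cdot 2 \left(-1 + 2\right) = -321754 + 1469 \cdot 2 \cdot 1 = -321754 + 1469 \cdot 2 = -321754 + 2938 = -318816$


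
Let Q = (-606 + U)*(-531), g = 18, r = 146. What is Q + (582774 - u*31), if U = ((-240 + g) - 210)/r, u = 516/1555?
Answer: 102858312972/113515 ≈ 9.0612e+5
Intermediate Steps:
u = 516/1555 (u = 516*(1/1555) = 516/1555 ≈ 0.33183)
U = -216/73 (U = ((-240 + 18) - 210)/146 = (-222 - 210)*(1/146) = -432*1/146 = -216/73 ≈ -2.9589)
Q = 23605074/73 (Q = (-606 - 216/73)*(-531) = -44454/73*(-531) = 23605074/73 ≈ 3.2336e+5)
Q + (582774 - u*31) = 23605074/73 + (582774 - 516*31/1555) = 23605074/73 + (582774 - 1*15996/1555) = 23605074/73 + (582774 - 15996/1555) = 23605074/73 + 906197574/1555 = 102858312972/113515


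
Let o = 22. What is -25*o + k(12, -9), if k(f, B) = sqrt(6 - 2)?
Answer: -548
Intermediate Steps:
k(f, B) = 2 (k(f, B) = sqrt(4) = 2)
-25*o + k(12, -9) = -25*22 + 2 = -550 + 2 = -548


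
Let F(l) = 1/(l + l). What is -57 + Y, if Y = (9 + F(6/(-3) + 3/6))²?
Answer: 163/9 ≈ 18.111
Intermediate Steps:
F(l) = 1/(2*l)
Y = 676/9 (Y = (9 + 1/(2*(6/(-3) + 3/6)))² = (9 + 1/(2*(6*(-⅓) + 3*(⅙))))² = (9 + 1/(2*(-2 + ½)))² = (9 + 1/(2*(-3/2)))² = (9 + (½)*(-⅔))² = (9 - ⅓)² = (26/3)² = 676/9 ≈ 75.111)
-57 + Y = -57 + 676/9 = 163/9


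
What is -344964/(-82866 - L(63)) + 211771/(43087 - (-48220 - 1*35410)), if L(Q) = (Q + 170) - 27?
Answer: 15326260925/2631658656 ≈ 5.8238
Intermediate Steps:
L(Q) = 143 + Q (L(Q) = (170 + Q) - 27 = 143 + Q)
-344964/(-82866 - L(63)) + 211771/(43087 - (-48220 - 1*35410)) = -344964/(-82866 - (143 + 63)) + 211771/(43087 - (-48220 - 1*35410)) = -344964/(-82866 - 1*206) + 211771/(43087 - (-48220 - 35410)) = -344964/(-82866 - 206) + 211771/(43087 - 1*(-83630)) = -344964/(-83072) + 211771/(43087 + 83630) = -344964*(-1/83072) + 211771/126717 = 86241/20768 + 211771*(1/126717) = 86241/20768 + 211771/126717 = 15326260925/2631658656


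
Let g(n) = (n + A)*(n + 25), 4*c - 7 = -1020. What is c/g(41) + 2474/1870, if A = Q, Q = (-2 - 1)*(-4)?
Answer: 1487359/1189320 ≈ 1.2506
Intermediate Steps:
c = -1013/4 (c = 7/4 + (1/4)*(-1020) = 7/4 - 255 = -1013/4 ≈ -253.25)
Q = 12 (Q = -3*(-4) = 12)
A = 12
g(n) = (12 + n)*(25 + n) (g(n) = (n + 12)*(n + 25) = (12 + n)*(25 + n))
c/g(41) + 2474/1870 = -1013/(4*(300 + 41**2 + 37*41)) + 2474/1870 = -1013/(4*(300 + 1681 + 1517)) + 2474*(1/1870) = -1013/4/3498 + 1237/935 = -1013/4*1/3498 + 1237/935 = -1013/13992 + 1237/935 = 1487359/1189320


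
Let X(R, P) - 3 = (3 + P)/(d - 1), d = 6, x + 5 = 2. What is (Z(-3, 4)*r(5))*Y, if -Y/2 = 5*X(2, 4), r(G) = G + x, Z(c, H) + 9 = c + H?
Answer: 704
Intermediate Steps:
x = -3 (x = -5 + 2 = -3)
Z(c, H) = -9 + H + c (Z(c, H) = -9 + (c + H) = -9 + (H + c) = -9 + H + c)
X(R, P) = 18/5 + P/5 (X(R, P) = 3 + (3 + P)/(6 - 1) = 3 + (3 + P)/5 = 3 + (3 + P)*(⅕) = 3 + (⅗ + P/5) = 18/5 + P/5)
r(G) = -3 + G (r(G) = G - 3 = -3 + G)
Y = -44 (Y = -10*(18/5 + (⅕)*4) = -10*(18/5 + ⅘) = -10*22/5 = -2*22 = -44)
(Z(-3, 4)*r(5))*Y = ((-9 + 4 - 3)*(-3 + 5))*(-44) = -8*2*(-44) = -16*(-44) = 704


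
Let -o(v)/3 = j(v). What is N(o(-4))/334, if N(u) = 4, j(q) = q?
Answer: 2/167 ≈ 0.011976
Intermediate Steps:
o(v) = -3*v
N(o(-4))/334 = 4/334 = 4*(1/334) = 2/167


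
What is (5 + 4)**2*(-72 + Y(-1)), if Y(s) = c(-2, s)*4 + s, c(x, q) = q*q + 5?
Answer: -3969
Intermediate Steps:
c(x, q) = 5 + q**2 (c(x, q) = q**2 + 5 = 5 + q**2)
Y(s) = 20 + s + 4*s**2 (Y(s) = (5 + s**2)*4 + s = (20 + 4*s**2) + s = 20 + s + 4*s**2)
(5 + 4)**2*(-72 + Y(-1)) = (5 + 4)**2*(-72 + (20 - 1 + 4*(-1)**2)) = 9**2*(-72 + (20 - 1 + 4*1)) = 81*(-72 + (20 - 1 + 4)) = 81*(-72 + 23) = 81*(-49) = -3969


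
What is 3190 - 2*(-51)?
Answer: 3292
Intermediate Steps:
3190 - 2*(-51) = 3190 + 102 = 3292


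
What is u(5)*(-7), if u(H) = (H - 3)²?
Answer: -28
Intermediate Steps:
u(H) = (-3 + H)²
u(5)*(-7) = (-3 + 5)²*(-7) = 2²*(-7) = 4*(-7) = -28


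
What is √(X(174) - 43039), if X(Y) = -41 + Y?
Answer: I*√42906 ≈ 207.14*I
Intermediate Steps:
√(X(174) - 43039) = √((-41 + 174) - 43039) = √(133 - 43039) = √(-42906) = I*√42906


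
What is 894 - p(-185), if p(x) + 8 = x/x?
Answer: 901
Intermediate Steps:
p(x) = -7 (p(x) = -8 + x/x = -8 + 1 = -7)
894 - p(-185) = 894 - 1*(-7) = 894 + 7 = 901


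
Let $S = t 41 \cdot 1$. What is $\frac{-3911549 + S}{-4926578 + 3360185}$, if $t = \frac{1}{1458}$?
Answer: $\frac{5703038401}{2283800994} \approx 2.4972$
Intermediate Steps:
$t = \frac{1}{1458} \approx 0.00068587$
$S = \frac{41}{1458}$ ($S = \frac{41 \cdot 1}{1458} = \frac{1}{1458} \cdot 41 = \frac{41}{1458} \approx 0.028121$)
$\frac{-3911549 + S}{-4926578 + 3360185} = \frac{-3911549 + \frac{41}{1458}}{-4926578 + 3360185} = - \frac{5703038401}{1458 \left(-1566393\right)} = \left(- \frac{5703038401}{1458}\right) \left(- \frac{1}{1566393}\right) = \frac{5703038401}{2283800994}$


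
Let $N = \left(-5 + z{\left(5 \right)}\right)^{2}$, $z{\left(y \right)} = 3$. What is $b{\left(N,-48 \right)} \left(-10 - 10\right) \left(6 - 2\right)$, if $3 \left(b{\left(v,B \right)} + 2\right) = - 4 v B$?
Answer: $-20320$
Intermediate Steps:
$N = 4$ ($N = \left(-5 + 3\right)^{2} = \left(-2\right)^{2} = 4$)
$b{\left(v,B \right)} = -2 - \frac{4 B v}{3}$ ($b{\left(v,B \right)} = -2 + \frac{- 4 v B}{3} = -2 + \frac{\left(-4\right) B v}{3} = -2 - \frac{4 B v}{3}$)
$b{\left(N,-48 \right)} \left(-10 - 10\right) \left(6 - 2\right) = \left(-2 - \left(-64\right) 4\right) \left(-10 - 10\right) \left(6 - 2\right) = \left(-2 + 256\right) \left(\left(-20\right) 4\right) = 254 \left(-80\right) = -20320$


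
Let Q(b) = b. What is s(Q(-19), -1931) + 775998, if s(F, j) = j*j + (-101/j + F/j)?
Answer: 8698689749/1931 ≈ 4.5048e+6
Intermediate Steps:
s(F, j) = j² - 101/j + F/j (s(F, j) = j² + (-101/j + F/j) = j² - 101/j + F/j)
s(Q(-19), -1931) + 775998 = (-101 - 19 + (-1931)³)/(-1931) + 775998 = -(-101 - 19 - 7200237491)/1931 + 775998 = -1/1931*(-7200237611) + 775998 = 7200237611/1931 + 775998 = 8698689749/1931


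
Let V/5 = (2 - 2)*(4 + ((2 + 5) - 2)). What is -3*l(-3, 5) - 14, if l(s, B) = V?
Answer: -14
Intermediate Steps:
V = 0 (V = 5*((2 - 2)*(4 + ((2 + 5) - 2))) = 5*(0*(4 + (7 - 2))) = 5*(0*(4 + 5)) = 5*(0*9) = 5*0 = 0)
l(s, B) = 0
-3*l(-3, 5) - 14 = -3*0 - 14 = 0 - 14 = -14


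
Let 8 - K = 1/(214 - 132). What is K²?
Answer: 429025/6724 ≈ 63.805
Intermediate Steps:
K = 655/82 (K = 8 - 1/(214 - 132) = 8 - 1/82 = 655/82 ≈ 7.9878)
K² = (655/82)² = 429025/6724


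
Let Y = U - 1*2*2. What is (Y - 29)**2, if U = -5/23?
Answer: 583696/529 ≈ 1103.4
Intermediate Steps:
U = -5/23 (U = -5*1/23 = -5/23 ≈ -0.21739)
Y = -97/23 (Y = -5/23 - 1*2*2 = -5/23 - 2*2 = -5/23 - 1*4 = -5/23 - 4 = -97/23 ≈ -4.2174)
(Y - 29)**2 = (-97/23 - 29)**2 = (-764/23)**2 = 583696/529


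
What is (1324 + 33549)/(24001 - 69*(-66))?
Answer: 34873/28555 ≈ 1.2213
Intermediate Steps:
(1324 + 33549)/(24001 - 69*(-66)) = 34873/(24001 + 4554) = 34873/28555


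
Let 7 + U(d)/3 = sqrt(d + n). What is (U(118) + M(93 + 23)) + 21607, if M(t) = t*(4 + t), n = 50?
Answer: 35506 + 6*sqrt(42) ≈ 35545.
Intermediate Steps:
U(d) = -21 + 3*sqrt(50 + d) (U(d) = -21 + 3*sqrt(d + 50) = -21 + 3*sqrt(50 + d))
(U(118) + M(93 + 23)) + 21607 = ((-21 + 3*sqrt(50 + 118)) + (93 + 23)*(4 + (93 + 23))) + 21607 = ((-21 + 3*sqrt(168)) + 116*(4 + 116)) + 21607 = ((-21 + 3*(2*sqrt(42))) + 116*120) + 21607 = ((-21 + 6*sqrt(42)) + 13920) + 21607 = (13899 + 6*sqrt(42)) + 21607 = 35506 + 6*sqrt(42)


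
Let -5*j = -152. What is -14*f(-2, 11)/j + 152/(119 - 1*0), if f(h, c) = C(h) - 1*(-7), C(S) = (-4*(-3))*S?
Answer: 82357/9044 ≈ 9.1063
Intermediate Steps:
j = 152/5 (j = -1/5*(-152) = 152/5 ≈ 30.400)
C(S) = 12*S
f(h, c) = 7 + 12*h (f(h, c) = 12*h - 1*(-7) = 12*h + 7 = 7 + 12*h)
-14*f(-2, 11)/j + 152/(119 - 1*0) = -14/(152/(5*(7 + 12*(-2)))) + 152/(119 - 1*0) = -14/(152/(5*(7 - 24))) + 152/(119 + 0) = -14/((152/5)/(-17)) + 152/119 = -14/((152/5)*(-1/17)) + 152*(1/119) = -14/(-152/85) + 152/119 = -14*(-85/152) + 152/119 = 595/76 + 152/119 = 82357/9044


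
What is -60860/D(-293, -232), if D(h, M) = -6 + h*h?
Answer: -60860/85843 ≈ -0.70897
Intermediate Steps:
D(h, M) = -6 + h²
-60860/D(-293, -232) = -60860/(-6 + (-293)²) = -60860/(-6 + 85849) = -60860/85843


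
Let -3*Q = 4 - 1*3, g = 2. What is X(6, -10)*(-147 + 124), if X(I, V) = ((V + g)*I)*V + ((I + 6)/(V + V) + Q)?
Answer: -165278/15 ≈ -11019.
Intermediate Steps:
Q = -⅓ (Q = -(4 - 1*3)/3 = -(4 - 3)/3 = -⅓*1 = -⅓ ≈ -0.33333)
X(I, V) = -⅓ + (6 + I)/(2*V) + I*V*(2 + V) (X(I, V) = ((V + 2)*I)*V + ((I + 6)/(V + V) - ⅓) = ((2 + V)*I)*V + ((6 + I)/((2*V)) - ⅓) = (I*(2 + V))*V + ((6 + I)*(1/(2*V)) - ⅓) = I*V*(2 + V) + ((6 + I)/(2*V) - ⅓) = I*V*(2 + V) + (-⅓ + (6 + I)/(2*V)) = -⅓ + (6 + I)/(2*V) + I*V*(2 + V))
X(6, -10)*(-147 + 124) = (-⅓ + 3/(-10) + 6*(-10)² + (½)*6/(-10) + 2*6*(-10))*(-147 + 124) = (-⅓ + 3*(-⅒) + 6*100 + (½)*6*(-⅒) - 120)*(-23) = (-⅓ - 3/10 + 600 - 3/10 - 120)*(-23) = (7186/15)*(-23) = -165278/15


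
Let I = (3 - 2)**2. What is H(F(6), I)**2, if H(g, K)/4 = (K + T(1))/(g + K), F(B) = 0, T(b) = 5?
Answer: 576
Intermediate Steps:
I = 1 (I = 1**2 = 1)
H(g, K) = 4*(5 + K)/(K + g) (H(g, K) = 4*((K + 5)/(g + K)) = 4*((5 + K)/(K + g)) = 4*(5 + K)/(K + g))
H(F(6), I)**2 = (4*(5 + 1)/(1 + 0))**2 = (4*6/1)**2 = (4*1*6)**2 = 24**2 = 576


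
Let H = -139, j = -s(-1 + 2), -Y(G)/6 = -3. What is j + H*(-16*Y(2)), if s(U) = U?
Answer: 40031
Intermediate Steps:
Y(G) = 18 (Y(G) = -6*(-3) = 18)
j = -1 (j = -(-1 + 2) = -1*1 = -1)
j + H*(-16*Y(2)) = -1 - (-2224)*18 = -1 - 139*(-288) = -1 + 40032 = 40031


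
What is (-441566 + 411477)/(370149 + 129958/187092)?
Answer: -2814705594/34626023333 ≈ -0.081289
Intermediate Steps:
(-441566 + 411477)/(370149 + 129958/187092) = -30089/(370149 + 129958*(1/187092)) = -30089/(370149 + 64979/93546) = -30089/34626023333/93546 = -30089*93546/34626023333 = -2814705594/34626023333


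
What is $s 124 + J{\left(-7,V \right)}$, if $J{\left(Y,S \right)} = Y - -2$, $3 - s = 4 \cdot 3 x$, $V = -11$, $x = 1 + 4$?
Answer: $-7073$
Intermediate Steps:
$x = 5$
$s = -57$ ($s = 3 - 4 \cdot 3 \cdot 5 = 3 - 12 \cdot 5 = 3 - 60 = -57$)
$J{\left(Y,S \right)} = 2 + Y$ ($J{\left(Y,S \right)} = Y + 2 = 2 + Y$)
$s 124 + J{\left(-7,V \right)} = \left(-57\right) 124 + \left(2 - 7\right) = -7068 - 5 = -7073$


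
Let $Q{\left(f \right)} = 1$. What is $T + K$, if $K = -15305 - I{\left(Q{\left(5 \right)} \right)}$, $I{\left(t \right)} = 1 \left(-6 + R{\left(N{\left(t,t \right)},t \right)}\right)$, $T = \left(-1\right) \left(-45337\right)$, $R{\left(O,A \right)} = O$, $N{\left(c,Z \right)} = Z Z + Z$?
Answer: $30036$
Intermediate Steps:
$N{\left(c,Z \right)} = Z + Z^{2}$ ($N{\left(c,Z \right)} = Z^{2} + Z = Z + Z^{2}$)
$T = 45337$
$I{\left(t \right)} = -6 + t \left(1 + t\right)$ ($I{\left(t \right)} = 1 \left(-6 + t \left(1 + t\right)\right) = -6 + t \left(1 + t\right)$)
$K = -15301$ ($K = -15305 - \left(-6 + 1 \left(1 + 1\right)\right) = -15305 - \left(-6 + 1 \cdot 2\right) = -15305 - \left(-6 + 2\right) = -15305 - -4 = -15305 + 4 = -15301$)
$T + K = 45337 - 15301 = 30036$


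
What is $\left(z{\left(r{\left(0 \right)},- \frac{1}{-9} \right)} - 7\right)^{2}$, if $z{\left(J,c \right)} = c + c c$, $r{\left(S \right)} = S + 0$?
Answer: $\frac{310249}{6561} \approx 47.287$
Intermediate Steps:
$r{\left(S \right)} = S$
$z{\left(J,c \right)} = c + c^{2}$
$\left(z{\left(r{\left(0 \right)},- \frac{1}{-9} \right)} - 7\right)^{2} = \left(- \frac{1}{-9} \left(1 - \frac{1}{-9}\right) - 7\right)^{2} = \left(\left(-1\right) \left(- \frac{1}{9}\right) \left(1 - - \frac{1}{9}\right) - 7\right)^{2} = \left(\frac{1 + \frac{1}{9}}{9} - 7\right)^{2} = \left(\frac{1}{9} \cdot \frac{10}{9} - 7\right)^{2} = \left(\frac{10}{81} - 7\right)^{2} = \left(- \frac{557}{81}\right)^{2} = \frac{310249}{6561}$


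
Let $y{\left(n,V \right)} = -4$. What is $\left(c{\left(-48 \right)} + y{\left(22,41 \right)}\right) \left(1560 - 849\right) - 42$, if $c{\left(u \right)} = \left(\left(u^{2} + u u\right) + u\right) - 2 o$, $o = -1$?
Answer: $3240696$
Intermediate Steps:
$c{\left(u \right)} = 2 + u + 2 u^{2}$ ($c{\left(u \right)} = \left(\left(u^{2} + u u\right) + u\right) - -2 = \left(\left(u^{2} + u^{2}\right) + u\right) + 2 = \left(2 u^{2} + u\right) + 2 = \left(u + 2 u^{2}\right) + 2 = 2 + u + 2 u^{2}$)
$\left(c{\left(-48 \right)} + y{\left(22,41 \right)}\right) \left(1560 - 849\right) - 42 = \left(\left(2 - 48 + 2 \left(-48\right)^{2}\right) - 4\right) \left(1560 - 849\right) - 42 = \left(\left(2 - 48 + 2 \cdot 2304\right) - 4\right) 711 - 42 = \left(\left(2 - 48 + 4608\right) - 4\right) 711 - 42 = \left(4562 - 4\right) 711 - 42 = 4558 \cdot 711 - 42 = 3240738 - 42 = 3240696$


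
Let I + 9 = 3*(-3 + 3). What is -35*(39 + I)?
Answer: -1050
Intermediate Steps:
I = -9 (I = -9 + 3*(-3 + 3) = -9 + 3*0 = -9 + 0 = -9)
-35*(39 + I) = -35*(39 - 9) = -35*30 = -1050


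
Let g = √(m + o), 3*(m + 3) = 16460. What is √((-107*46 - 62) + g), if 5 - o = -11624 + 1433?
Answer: √(-44856 + 3*√141117)/3 ≈ 69.705*I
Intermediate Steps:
m = 16451/3 (m = -3 + (⅓)*16460 = -3 + 16460/3 = 16451/3 ≈ 5483.7)
o = 10196 (o = 5 - (-11624 + 1433) = 5 - 1*(-10191) = 5 + 10191 = 10196)
g = √141117/3 (g = √(16451/3 + 10196) = √(47039/3) = √141117/3 ≈ 125.22)
√((-107*46 - 62) + g) = √((-107*46 - 62) + √141117/3) = √((-4922 - 62) + √141117/3) = √(-4984 + √141117/3)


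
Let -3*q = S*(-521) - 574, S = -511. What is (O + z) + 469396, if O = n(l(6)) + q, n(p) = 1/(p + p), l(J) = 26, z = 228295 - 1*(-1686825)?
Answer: 358170335/156 ≈ 2.2960e+6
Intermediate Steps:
z = 1915120 (z = 228295 + 1686825 = 1915120)
n(p) = 1/(2*p)
q = -265657/3 (q = -(-511*(-521) - 574)/3 = -(266231 - 574)/3 = -⅓*265657 = -265657/3 ≈ -88552.)
O = -13814161/156 (O = (½)/26 - 265657/3 = (½)*(1/26) - 265657/3 = 1/52 - 265657/3 = -13814161/156 ≈ -88552.)
(O + z) + 469396 = (-13814161/156 + 1915120) + 469396 = 284944559/156 + 469396 = 358170335/156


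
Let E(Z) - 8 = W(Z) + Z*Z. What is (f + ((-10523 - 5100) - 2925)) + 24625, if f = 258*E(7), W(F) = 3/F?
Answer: 146255/7 ≈ 20894.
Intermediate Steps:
E(Z) = 8 + Z**2 + 3/Z (E(Z) = 8 + (3/Z + Z*Z) = 8 + (3/Z + Z**2) = 8 + (Z**2 + 3/Z) = 8 + Z**2 + 3/Z)
f = 103716/7 (f = 258*(8 + 7**2 + 3/7) = 258*(8 + 49 + 3*(1/7)) = 258*(8 + 49 + 3/7) = 258*(402/7) = 103716/7 ≈ 14817.)
(f + ((-10523 - 5100) - 2925)) + 24625 = (103716/7 + ((-10523 - 5100) - 2925)) + 24625 = (103716/7 + (-15623 - 2925)) + 24625 = (103716/7 - 18548) + 24625 = -26120/7 + 24625 = 146255/7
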